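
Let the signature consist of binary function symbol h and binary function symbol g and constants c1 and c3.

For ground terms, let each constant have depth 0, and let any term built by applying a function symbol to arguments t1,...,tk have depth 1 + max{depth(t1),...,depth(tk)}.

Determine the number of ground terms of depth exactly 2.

192

If N_k denotes the number of depth-≤k ground terms, the 2 constants give N_0 = 2, and each function symbol of arity r contributes N_{k-1}^r new terms at level k: N_k = 2 + N_{k-1}^2 + N_{k-1}^2.
N_0 = 2
N_1 = 2 + 2^2 + 2^2 = 10
N_2 = 2 + 10^2 + 10^2 = 202
Terms of depth exactly 2: N_2 − N_1 = 202 − 10 = 192.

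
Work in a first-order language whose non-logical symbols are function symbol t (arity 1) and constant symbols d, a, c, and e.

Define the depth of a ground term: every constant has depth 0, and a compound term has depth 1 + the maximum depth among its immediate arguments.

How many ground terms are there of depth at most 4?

20

Count level by level. With function symbols t/1, the terms of depth ≤ k are the 4 constants together with each function applied to depth-≤(k−1) tuples, so N_k = 4 + N_{k-1}.
N_0 = 4
N_1 = 4 + 4 = 8
N_2 = 4 + 8 = 12
N_3 = 4 + 12 = 16
N_4 = 4 + 16 = 20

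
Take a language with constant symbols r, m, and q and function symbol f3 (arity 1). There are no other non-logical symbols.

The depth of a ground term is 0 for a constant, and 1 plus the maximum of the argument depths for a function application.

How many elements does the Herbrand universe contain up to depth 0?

If N_k denotes the number of depth-≤k ground terms, the 3 constants give N_0 = 3, and each function symbol of arity r contributes N_{k-1}^r new terms at level k: N_k = 3 + N_{k-1}.
N_0 = 3
Explicitly: r, m, q.

3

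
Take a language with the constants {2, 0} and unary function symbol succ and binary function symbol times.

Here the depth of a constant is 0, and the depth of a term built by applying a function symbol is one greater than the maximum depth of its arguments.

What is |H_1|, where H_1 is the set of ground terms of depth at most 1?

8

If N_k denotes the number of depth-≤k ground terms, the 2 constants give N_0 = 2, and each function symbol of arity r contributes N_{k-1}^r new terms at level k: N_k = 2 + N_{k-1} + N_{k-1}^2.
N_0 = 2
N_1 = 2 + 2 + 2^2 = 8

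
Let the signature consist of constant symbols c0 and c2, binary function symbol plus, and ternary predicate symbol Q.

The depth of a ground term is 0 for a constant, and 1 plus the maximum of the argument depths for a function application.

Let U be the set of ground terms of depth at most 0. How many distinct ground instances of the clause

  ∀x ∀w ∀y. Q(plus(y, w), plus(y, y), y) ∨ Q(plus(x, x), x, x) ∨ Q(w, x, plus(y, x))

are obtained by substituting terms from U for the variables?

8

Ground terms of depth ≤ 0:
  Let N_k = |{terms of depth ≤ k}|. Then N_0 = 2 and N_k = 2 + N_{k-1}^2 for k ≥ 1 (one summand per function symbol, arity giving the exponent).
  N_0 = 2
  Explicitly: c0, c2.
So there are 2 ground terms available for substitution.
The body mentions every one of the 3 quantified variables; since ground terms form a free algebra, no two substitutions collapse to the same formula.
Number of ground instances = 2^3 = 8.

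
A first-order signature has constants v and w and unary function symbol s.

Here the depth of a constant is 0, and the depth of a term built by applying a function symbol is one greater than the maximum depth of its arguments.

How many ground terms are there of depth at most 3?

8

Let N_k count ground terms of depth at most k. Each non-constant term of depth ≤ k is some function symbol applied to depth-≤(k−1) arguments, giving N_k = 2 + N_{k-1}.
N_0 = 2
N_1 = 2 + 2 = 4
N_2 = 2 + 4 = 6
N_3 = 2 + 6 = 8
Explicitly: v, w, s(v), s(w), s(s(v)), s(s(w)), s(s(s(v))), s(s(s(w))).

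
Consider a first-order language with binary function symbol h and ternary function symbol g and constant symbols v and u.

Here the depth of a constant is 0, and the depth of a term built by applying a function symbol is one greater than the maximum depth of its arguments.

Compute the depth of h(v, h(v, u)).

depth(h(v, u)) = 1 + max(0, 0) = 1
depth(h(v, h(v, u))) = 1 + max(0, 1) = 2

2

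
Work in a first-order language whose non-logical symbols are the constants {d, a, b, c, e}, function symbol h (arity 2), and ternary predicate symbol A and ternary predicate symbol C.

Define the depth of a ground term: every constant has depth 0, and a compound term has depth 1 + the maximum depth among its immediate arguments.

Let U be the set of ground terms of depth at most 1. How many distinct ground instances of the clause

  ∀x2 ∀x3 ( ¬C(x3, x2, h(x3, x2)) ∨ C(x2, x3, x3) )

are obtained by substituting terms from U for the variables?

Ground terms of depth ≤ 1:
  Write N_k for the number of ground terms of depth ≤ k. A term of depth ≤ k is either a constant or a function symbol applied to arguments of depth ≤ k−1, so N_k = 5 + N_{k-1}^2.
  N_0 = 5
  N_1 = 5 + 5^2 = 30
So there are 30 ground terms available for substitution.
The clause has 2 distinct variables (x2, x3), each appearing in the body. In the free term algebra distinct substitutions yield syntactically distinct ground instances.
Number of ground instances = 30^2 = 900.

900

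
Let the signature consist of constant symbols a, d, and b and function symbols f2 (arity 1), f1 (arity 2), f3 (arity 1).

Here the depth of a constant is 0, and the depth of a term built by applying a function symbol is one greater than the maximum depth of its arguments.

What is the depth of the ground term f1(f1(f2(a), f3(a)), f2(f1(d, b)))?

depth(f2(a)) = 1 + depth(a) = 1 + 0 = 1
depth(f3(a)) = 1 + depth(a) = 1 + 0 = 1
depth(f1(f2(a), f3(a))) = 1 + max(1, 1) = 2
depth(f1(d, b)) = 1 + max(0, 0) = 1
depth(f2(f1(d, b))) = 1 + depth(f1(d, b)) = 1 + 1 = 2
depth(f1(f1(f2(a), f3(a)), f2(f1(d, b)))) = 1 + max(2, 2) = 3

3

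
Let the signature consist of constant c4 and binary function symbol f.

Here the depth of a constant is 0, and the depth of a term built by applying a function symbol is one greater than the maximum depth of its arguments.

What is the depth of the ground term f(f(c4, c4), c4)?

depth(f(c4, c4)) = 1 + max(0, 0) = 1
depth(f(f(c4, c4), c4)) = 1 + max(1, 0) = 2

2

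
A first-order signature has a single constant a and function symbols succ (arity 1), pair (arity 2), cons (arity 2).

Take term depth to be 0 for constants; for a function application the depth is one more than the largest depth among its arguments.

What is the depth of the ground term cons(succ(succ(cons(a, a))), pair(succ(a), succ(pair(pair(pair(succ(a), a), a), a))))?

depth(cons(a, a)) = 1 + max(0, 0) = 1
depth(succ(cons(a, a))) = 1 + depth(cons(a, a)) = 1 + 1 = 2
depth(succ(succ(cons(a, a)))) = 1 + depth(succ(cons(a, a))) = 1 + 2 = 3
depth(succ(a)) = 1 + depth(a) = 1 + 0 = 1
depth(pair(succ(a), a)) = 1 + max(1, 0) = 2
depth(pair(pair(succ(a), a), a)) = 1 + max(2, 0) = 3
depth(pair(pair(pair(succ(a), a), a), a)) = 1 + max(3, 0) = 4
depth(succ(pair(pair(pair(succ(a), a), a), a))) = 1 + depth(pair(pair(pair(succ(a), a), a), a)) = 1 + 4 = 5
depth(pair(succ(a), succ(pair(pair(pair(succ(a), a), a), a)))) = 1 + max(1, 5) = 6
depth(cons(succ(succ(cons(a, a))), pair(succ(a), succ(pair(pair(pair(succ(a), a), a), a))))) = 1 + max(3, 6) = 7

7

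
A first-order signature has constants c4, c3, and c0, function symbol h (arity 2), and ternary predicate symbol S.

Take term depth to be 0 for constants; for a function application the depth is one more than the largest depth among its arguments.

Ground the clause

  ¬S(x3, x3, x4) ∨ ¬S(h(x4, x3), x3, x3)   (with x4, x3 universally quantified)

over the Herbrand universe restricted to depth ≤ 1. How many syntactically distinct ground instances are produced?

Ground terms of depth ≤ 1:
  Let N_k count ground terms of depth at most k. Each non-constant term of depth ≤ k is some function symbol applied to depth-≤(k−1) arguments, giving N_k = 3 + N_{k-1}^2.
  N_0 = 3
  N_1 = 3 + 3^2 = 12
  Explicitly: c4, c3, c0, h(c4, c4), h(c4, c3), h(c4, c0), h(c3, c4), h(c3, c3), h(c3, c0), h(c0, c4), h(c0, c3), h(c0, c0).
So there are 12 ground terms available for substitution.
The clause has 2 distinct variables (x4, x3), each appearing in the body. In the free term algebra distinct substitutions yield syntactically distinct ground instances.
Number of ground instances = 12^2 = 144.

144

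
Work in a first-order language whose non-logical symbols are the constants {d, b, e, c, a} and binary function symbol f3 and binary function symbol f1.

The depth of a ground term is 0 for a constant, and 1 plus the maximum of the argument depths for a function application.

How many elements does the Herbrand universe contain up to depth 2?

6055

Write N_k for the number of ground terms of depth ≤ k. A term of depth ≤ k is either a constant or a function symbol applied to arguments of depth ≤ k−1, so N_k = 5 + N_{k-1}^2 + N_{k-1}^2.
N_0 = 5
N_1 = 5 + 5^2 + 5^2 = 55
N_2 = 5 + 55^2 + 55^2 = 6055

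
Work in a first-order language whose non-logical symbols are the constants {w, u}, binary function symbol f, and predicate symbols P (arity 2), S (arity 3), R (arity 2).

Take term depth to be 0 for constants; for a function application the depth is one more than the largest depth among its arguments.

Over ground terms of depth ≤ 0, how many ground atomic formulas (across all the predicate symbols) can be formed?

16

First count ground terms of depth ≤ 0.
Let N_k count ground terms of depth at most k. Each non-constant term of depth ≤ k is some function symbol applied to depth-≤(k−1) arguments, giving N_k = 2 + N_{k-1}^2.
N_0 = 2
Explicitly: w, u.
So |H| = 2.
A ground atom is a predicate applied to a tuple of terms from H, so the count is the sum over predicates of |H|^arity:
  P: 2^2 = 4;  S: 2^3 = 8;  R: 2^2 = 4
Total ground atoms: 4 + 8 + 4 = 16.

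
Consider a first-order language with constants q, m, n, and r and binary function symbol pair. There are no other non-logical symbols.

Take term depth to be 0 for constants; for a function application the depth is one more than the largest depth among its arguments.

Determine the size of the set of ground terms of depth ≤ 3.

163220

If N_k denotes the number of depth-≤k ground terms, the 4 constants give N_0 = 4, and each function symbol of arity r contributes N_{k-1}^r new terms at level k: N_k = 4 + N_{k-1}^2.
N_0 = 4
N_1 = 4 + 4^2 = 20
N_2 = 4 + 20^2 = 404
N_3 = 4 + 404^2 = 163220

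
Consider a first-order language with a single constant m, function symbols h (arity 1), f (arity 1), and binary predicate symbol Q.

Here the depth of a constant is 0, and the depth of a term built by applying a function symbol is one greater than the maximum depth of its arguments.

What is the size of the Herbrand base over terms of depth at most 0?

1

First count ground terms of depth ≤ 0.
Let N_k = |{terms of depth ≤ k}|. Then N_0 = 1 and N_k = 1 + N_{k-1} + N_{k-1} for k ≥ 1 (one summand per function symbol, arity giving the exponent).
N_0 = 1
Explicitly: m.
So |H| = 1.
Ground atoms are formed by filling each argument slot of a predicate with a term from H, so an r-ary predicate gives |H|^r atoms:
  Q: 1^2 = 1
Total ground atoms: 1.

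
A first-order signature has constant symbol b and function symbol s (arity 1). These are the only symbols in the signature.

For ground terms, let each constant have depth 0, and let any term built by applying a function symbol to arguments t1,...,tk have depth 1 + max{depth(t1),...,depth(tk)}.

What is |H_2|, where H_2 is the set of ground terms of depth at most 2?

Count level by level. With function symbols s/1, the terms of depth ≤ k are the 1 constant together with each function applied to depth-≤(k−1) tuples, so N_k = 1 + N_{k-1}.
N_0 = 1
N_1 = 1 + 1 = 2
N_2 = 1 + 2 = 3

3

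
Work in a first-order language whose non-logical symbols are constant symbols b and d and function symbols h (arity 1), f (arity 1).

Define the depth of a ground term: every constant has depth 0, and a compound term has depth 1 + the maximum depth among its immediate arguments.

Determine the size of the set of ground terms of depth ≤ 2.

Let N_k count ground terms of depth at most k. Each non-constant term of depth ≤ k is some function symbol applied to depth-≤(k−1) arguments, giving N_k = 2 + N_{k-1} + N_{k-1}.
N_0 = 2
N_1 = 2 + 2 + 2 = 6
N_2 = 2 + 6 + 6 = 14

14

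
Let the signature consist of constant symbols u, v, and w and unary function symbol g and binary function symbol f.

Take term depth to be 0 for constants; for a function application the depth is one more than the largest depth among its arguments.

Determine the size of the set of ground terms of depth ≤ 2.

243

If N_k denotes the number of depth-≤k ground terms, the 3 constants give N_0 = 3, and each function symbol of arity r contributes N_{k-1}^r new terms at level k: N_k = 3 + N_{k-1} + N_{k-1}^2.
N_0 = 3
N_1 = 3 + 3 + 3^2 = 15
N_2 = 3 + 15 + 15^2 = 243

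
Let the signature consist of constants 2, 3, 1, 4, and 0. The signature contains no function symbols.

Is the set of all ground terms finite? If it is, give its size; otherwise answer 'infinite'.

5

There are no function symbols, so every ground term is one of the 5 constants.
The Herbrand universe is {2, 3, 1, 4, 0}, which is finite with 5 elements.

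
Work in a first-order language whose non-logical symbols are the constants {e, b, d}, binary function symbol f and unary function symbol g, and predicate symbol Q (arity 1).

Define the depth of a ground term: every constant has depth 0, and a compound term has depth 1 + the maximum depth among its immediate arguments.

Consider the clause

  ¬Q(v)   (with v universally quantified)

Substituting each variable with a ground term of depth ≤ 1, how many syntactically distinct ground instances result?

Ground terms of depth ≤ 1:
  Count level by level. With function symbols f/2, g/1, the terms of depth ≤ k are the 3 constants together with each function applied to depth-≤(k−1) tuples, so N_k = 3 + N_{k-1}^2 + N_{k-1}.
  N_0 = 3
  N_1 = 3 + 3^2 + 3 = 15
So there are 15 ground terms available for substitution.
The body mentions the single quantified variable v; since ground terms form a free algebra, no two substitutions collapse to the same formula.
Number of ground instances = 15.

15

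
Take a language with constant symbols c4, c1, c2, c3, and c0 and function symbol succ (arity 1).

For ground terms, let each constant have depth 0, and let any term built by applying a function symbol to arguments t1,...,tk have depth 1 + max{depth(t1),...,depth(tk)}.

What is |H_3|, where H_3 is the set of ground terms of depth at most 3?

Count level by level. With function symbols succ/1, the terms of depth ≤ k are the 5 constants together with each function applied to depth-≤(k−1) tuples, so N_k = 5 + N_{k-1}.
N_0 = 5
N_1 = 5 + 5 = 10
N_2 = 5 + 10 = 15
N_3 = 5 + 15 = 20

20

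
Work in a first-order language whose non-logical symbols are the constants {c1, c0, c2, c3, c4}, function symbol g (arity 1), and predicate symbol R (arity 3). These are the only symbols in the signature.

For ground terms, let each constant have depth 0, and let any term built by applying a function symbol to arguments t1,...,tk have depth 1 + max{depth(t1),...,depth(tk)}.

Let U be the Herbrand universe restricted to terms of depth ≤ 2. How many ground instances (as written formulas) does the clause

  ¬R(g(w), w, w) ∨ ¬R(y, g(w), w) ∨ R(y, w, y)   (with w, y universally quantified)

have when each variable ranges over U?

Ground terms of depth ≤ 2:
  Let N_k = |{terms of depth ≤ k}|. Then N_0 = 5 and N_k = 5 + N_{k-1} for k ≥ 1 (one summand per function symbol, arity giving the exponent).
  N_0 = 5
  N_1 = 5 + 5 = 10
  N_2 = 5 + 10 = 15
So there are 15 ground terms available for substitution.
There are 2 variables to instantiate (w, y), each occurring in at least one literal, so different choices give different ground instances.
Number of ground instances = 15^2 = 225.

225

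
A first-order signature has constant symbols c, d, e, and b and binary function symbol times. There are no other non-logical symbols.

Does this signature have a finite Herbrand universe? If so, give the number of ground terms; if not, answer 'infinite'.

infinite

The signature has at least one function symbol (times, arity 2) and at least one constant (c).
Iterating times gives infinitely many distinct ground terms: c, times(c, c), times(times(c, c), times(c, c)), ...
So the Herbrand universe is infinite.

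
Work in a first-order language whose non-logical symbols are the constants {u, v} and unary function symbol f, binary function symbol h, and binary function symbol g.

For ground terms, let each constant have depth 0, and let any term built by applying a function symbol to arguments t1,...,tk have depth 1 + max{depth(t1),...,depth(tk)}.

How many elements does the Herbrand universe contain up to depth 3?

Let N_k count ground terms of depth at most k. Each non-constant term of depth ≤ k is some function symbol applied to depth-≤(k−1) arguments, giving N_k = 2 + N_{k-1} + N_{k-1}^2 + N_{k-1}^2.
N_0 = 2
N_1 = 2 + 2 + 2^2 + 2^2 = 12
N_2 = 2 + 12 + 12^2 + 12^2 = 302
N_3 = 2 + 302 + 302^2 + 302^2 = 182712

182712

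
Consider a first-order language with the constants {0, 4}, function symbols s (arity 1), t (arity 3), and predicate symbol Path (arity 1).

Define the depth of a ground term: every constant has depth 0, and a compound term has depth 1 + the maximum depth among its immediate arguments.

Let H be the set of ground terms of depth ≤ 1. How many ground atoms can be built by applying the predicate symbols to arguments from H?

First count ground terms of depth ≤ 1.
Let N_k = |{terms of depth ≤ k}|. Then N_0 = 2 and N_k = 2 + N_{k-1} + N_{k-1}^3 for k ≥ 1 (one summand per function symbol, arity giving the exponent).
N_0 = 2
N_1 = 2 + 2 + 2^3 = 12
So |H| = 12.
A ground atom is a predicate applied to a tuple of terms from H, so the count is the sum over predicates of |H|^arity:
  Path: 12
Total ground atoms: 12.

12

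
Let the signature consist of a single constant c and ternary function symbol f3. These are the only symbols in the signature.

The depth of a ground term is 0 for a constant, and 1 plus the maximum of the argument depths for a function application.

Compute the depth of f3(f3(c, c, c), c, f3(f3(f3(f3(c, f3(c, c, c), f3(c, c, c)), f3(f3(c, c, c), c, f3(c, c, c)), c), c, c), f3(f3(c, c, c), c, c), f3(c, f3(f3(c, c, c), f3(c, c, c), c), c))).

6

depth(f3(c, c, c)) = 1 + max(0, 0, 0) = 1
depth(f3(c, f3(c, c, c), f3(c, c, c))) = 1 + max(0, 1, 1) = 2
depth(f3(f3(c, c, c), c, f3(c, c, c))) = 1 + max(1, 0, 1) = 2
depth(f3(f3(c, f3(c, c, c), f3(c, c, c)), f3(f3(c, c, c), c, f3(c, c, c)), c)) = 1 + max(2, 2, 0) = 3
depth(f3(f3(f3(c, f3(c, c, c), f3(c, c, c)), f3(f3(c, c, c), c, f3(c, c, c)), c), c, c)) = 1 + max(3, 0, 0) = 4
depth(f3(f3(c, c, c), c, c)) = 1 + max(1, 0, 0) = 2
depth(f3(f3(c, c, c), f3(c, c, c), c)) = 1 + max(1, 1, 0) = 2
depth(f3(c, f3(f3(c, c, c), f3(c, c, c), c), c)) = 1 + max(0, 2, 0) = 3
depth(f3(f3(f3(f3(c, f3(c, c, c), f3(c, c, c)), f3(f3(c, c, c), c, f3(c, c, c)), c), c, c), f3(f3(c, c, c), c, c), f3(c, f3(f3(c, c, c), f3(c, c, c), c), c))) = 1 + max(4, 2, 3) = 5
depth(f3(f3(c, c, c), c, f3(f3(f3(f3(c, f3(c, c, c), f3(c, c, c)), f3(f3(c, c, c), c, f3(c, c, c)), c), c, c), f3(f3(c, c, c), c, c), f3(c, f3(f3(c, c, c), f3(c, c, c), c), c)))) = 1 + max(1, 0, 5) = 6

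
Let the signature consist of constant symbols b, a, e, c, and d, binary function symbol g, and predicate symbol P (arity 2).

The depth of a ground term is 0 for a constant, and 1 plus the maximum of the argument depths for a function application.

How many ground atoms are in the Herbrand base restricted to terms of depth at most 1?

First count ground terms of depth ≤ 1.
Let N_k count ground terms of depth at most k. Each non-constant term of depth ≤ k is some function symbol applied to depth-≤(k−1) arguments, giving N_k = 5 + N_{k-1}^2.
N_0 = 5
N_1 = 5 + 5^2 = 30
So |H| = 30.
Ground atoms are formed by filling each argument slot of a predicate with a term from H, so an r-ary predicate gives |H|^r atoms:
  P: 30^2 = 900
Total ground atoms: 900.

900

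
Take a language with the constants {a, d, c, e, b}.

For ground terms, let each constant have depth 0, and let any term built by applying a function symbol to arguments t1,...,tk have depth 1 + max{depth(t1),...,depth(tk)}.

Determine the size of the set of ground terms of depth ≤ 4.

With no function symbols every ground term is a constant, so there are exactly 5 ground terms at every depth bound.
N_0 = 5
N_1 = 5
N_2 = 5
N_3 = 5
N_4 = 5
Explicitly: a, d, c, e, b.

5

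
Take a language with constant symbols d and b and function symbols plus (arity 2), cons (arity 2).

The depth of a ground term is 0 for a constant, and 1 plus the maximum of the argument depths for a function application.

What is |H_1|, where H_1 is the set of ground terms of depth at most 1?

Count level by level. With function symbols plus/2, cons/2, the terms of depth ≤ k are the 2 constants together with each function applied to depth-≤(k−1) tuples, so N_k = 2 + N_{k-1}^2 + N_{k-1}^2.
N_0 = 2
N_1 = 2 + 2^2 + 2^2 = 10
Explicitly: d, b, plus(d, d), plus(d, b), plus(b, d), plus(b, b), cons(d, d), cons(d, b), cons(b, d), cons(b, b).

10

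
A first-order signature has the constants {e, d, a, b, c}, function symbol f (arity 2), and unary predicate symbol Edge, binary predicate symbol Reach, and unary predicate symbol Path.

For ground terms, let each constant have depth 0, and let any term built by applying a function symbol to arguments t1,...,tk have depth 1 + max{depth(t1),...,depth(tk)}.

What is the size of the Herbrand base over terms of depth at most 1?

First count ground terms of depth ≤ 1.
Let N_k count ground terms of depth at most k. Each non-constant term of depth ≤ k is some function symbol applied to depth-≤(k−1) arguments, giving N_k = 5 + N_{k-1}^2.
N_0 = 5
N_1 = 5 + 5^2 = 30
So |H| = 30.
A ground atom is a predicate applied to a tuple of terms from H, so the count is the sum over predicates of |H|^arity:
  Edge: 30;  Reach: 30^2 = 900;  Path: 30
Total ground atoms: 30 + 900 + 30 = 960.

960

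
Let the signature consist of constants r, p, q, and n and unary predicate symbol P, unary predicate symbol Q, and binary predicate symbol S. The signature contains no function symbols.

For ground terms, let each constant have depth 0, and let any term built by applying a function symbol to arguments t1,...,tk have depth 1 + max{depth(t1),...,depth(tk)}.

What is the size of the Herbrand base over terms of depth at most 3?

First count ground terms of depth ≤ 3.
With no function symbols every ground term is a constant, so there are exactly 4 ground terms at every depth bound.
N_0 = 4
N_1 = 4
N_2 = 4
N_3 = 4
Explicitly: r, p, q, n.
So |H| = 4.
For each predicate symbol, the number of ground atoms is |H| raised to its arity; summing:
  P: 4;  Q: 4;  S: 4^2 = 16
Total ground atoms: 4 + 4 + 16 = 24.

24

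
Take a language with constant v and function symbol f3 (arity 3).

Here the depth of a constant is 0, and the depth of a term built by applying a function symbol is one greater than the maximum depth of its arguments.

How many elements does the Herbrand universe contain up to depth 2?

9

Count level by level. With function symbols f3/3, the terms of depth ≤ k are the 1 constant together with each function applied to depth-≤(k−1) tuples, so N_k = 1 + N_{k-1}^3.
N_0 = 1
N_1 = 1 + 1^3 = 2
N_2 = 1 + 2^3 = 9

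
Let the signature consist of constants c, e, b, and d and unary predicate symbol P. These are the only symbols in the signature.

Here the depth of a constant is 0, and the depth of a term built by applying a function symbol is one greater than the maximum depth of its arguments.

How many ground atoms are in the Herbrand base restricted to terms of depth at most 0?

First count ground terms of depth ≤ 0.
With no function symbols every ground term is a constant, so there are exactly 4 ground terms at every depth bound.
N_0 = 4
Explicitly: c, e, b, d.
So |H| = 4.
For each predicate symbol, the number of ground atoms is |H| raised to its arity; summing:
  P: 4
Total ground atoms: 4.

4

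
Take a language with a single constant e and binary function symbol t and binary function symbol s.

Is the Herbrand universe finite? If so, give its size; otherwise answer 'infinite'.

infinite

The signature has at least one function symbol (t, arity 2) and at least one constant (e).
Iterating t gives infinitely many distinct ground terms: e, t(e, e), t(t(e, e), t(e, e)), ...
So the Herbrand universe is infinite.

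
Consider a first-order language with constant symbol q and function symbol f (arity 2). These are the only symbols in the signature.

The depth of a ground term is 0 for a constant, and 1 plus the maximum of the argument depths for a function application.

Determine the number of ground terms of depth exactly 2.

If N_k denotes the number of depth-≤k ground terms, the 1 constant gives N_0 = 1, and each function symbol of arity r contributes N_{k-1}^r new terms at level k: N_k = 1 + N_{k-1}^2.
N_0 = 1
N_1 = 1 + 1^2 = 2
N_2 = 1 + 2^2 = 5
Terms of depth exactly 2: N_2 − N_1 = 5 − 2 = 3.

3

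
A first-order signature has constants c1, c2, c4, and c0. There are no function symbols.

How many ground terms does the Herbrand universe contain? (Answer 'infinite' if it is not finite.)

4

There are no function symbols, so every ground term is one of the 4 constants.
The Herbrand universe is {c1, c2, c4, c0}, which is finite with 4 elements.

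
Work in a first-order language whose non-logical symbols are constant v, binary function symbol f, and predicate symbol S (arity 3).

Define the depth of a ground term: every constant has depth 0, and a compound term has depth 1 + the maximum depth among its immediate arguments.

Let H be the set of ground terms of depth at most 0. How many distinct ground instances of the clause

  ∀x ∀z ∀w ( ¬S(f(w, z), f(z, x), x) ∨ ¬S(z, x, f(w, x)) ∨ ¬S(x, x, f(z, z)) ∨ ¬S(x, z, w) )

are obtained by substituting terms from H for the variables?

Ground terms of depth ≤ 0:
  If N_k denotes the number of depth-≤k ground terms, the 1 constant gives N_0 = 1, and each function symbol of arity r contributes N_{k-1}^r new terms at level k: N_k = 1 + N_{k-1}^2.
  N_0 = 1
So there is exactly 1 ground term available for substitution.
There are 3 variables to instantiate (x, z, w), each occurring in at least one literal, so different choices give different ground instances.
Number of ground instances = 1^3 = 1.

1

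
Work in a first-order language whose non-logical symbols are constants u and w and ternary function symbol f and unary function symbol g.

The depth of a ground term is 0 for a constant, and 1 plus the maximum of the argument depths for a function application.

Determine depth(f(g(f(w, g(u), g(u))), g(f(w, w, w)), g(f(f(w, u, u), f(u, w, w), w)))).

depth(g(u)) = 1 + depth(u) = 1 + 0 = 1
depth(f(w, g(u), g(u))) = 1 + max(0, 1, 1) = 2
depth(g(f(w, g(u), g(u)))) = 1 + depth(f(w, g(u), g(u))) = 1 + 2 = 3
depth(f(w, w, w)) = 1 + max(0, 0, 0) = 1
depth(g(f(w, w, w))) = 1 + depth(f(w, w, w)) = 1 + 1 = 2
depth(f(w, u, u)) = 1 + max(0, 0, 0) = 1
depth(f(u, w, w)) = 1 + max(0, 0, 0) = 1
depth(f(f(w, u, u), f(u, w, w), w)) = 1 + max(1, 1, 0) = 2
depth(g(f(f(w, u, u), f(u, w, w), w))) = 1 + depth(f(f(w, u, u), f(u, w, w), w)) = 1 + 2 = 3
depth(f(g(f(w, g(u), g(u))), g(f(w, w, w)), g(f(f(w, u, u), f(u, w, w), w)))) = 1 + max(3, 2, 3) = 4

4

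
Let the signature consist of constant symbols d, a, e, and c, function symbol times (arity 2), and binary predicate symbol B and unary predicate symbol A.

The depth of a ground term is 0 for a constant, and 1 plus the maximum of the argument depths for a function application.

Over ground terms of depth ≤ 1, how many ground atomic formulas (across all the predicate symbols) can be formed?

First count ground terms of depth ≤ 1.
Let N_k count ground terms of depth at most k. Each non-constant term of depth ≤ k is some function symbol applied to depth-≤(k−1) arguments, giving N_k = 4 + N_{k-1}^2.
N_0 = 4
N_1 = 4 + 4^2 = 20
So |H| = 20.
For each predicate symbol, the number of ground atoms is |H| raised to its arity; summing:
  B: 20^2 = 400;  A: 20
Total ground atoms: 400 + 20 = 420.

420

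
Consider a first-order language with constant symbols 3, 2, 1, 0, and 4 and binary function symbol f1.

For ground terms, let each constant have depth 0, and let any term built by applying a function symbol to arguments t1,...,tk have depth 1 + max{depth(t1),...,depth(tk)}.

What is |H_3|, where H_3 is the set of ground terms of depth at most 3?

Write N_k for the number of ground terms of depth ≤ k. A term of depth ≤ k is either a constant or a function symbol applied to arguments of depth ≤ k−1, so N_k = 5 + N_{k-1}^2.
N_0 = 5
N_1 = 5 + 5^2 = 30
N_2 = 5 + 30^2 = 905
N_3 = 5 + 905^2 = 819030

819030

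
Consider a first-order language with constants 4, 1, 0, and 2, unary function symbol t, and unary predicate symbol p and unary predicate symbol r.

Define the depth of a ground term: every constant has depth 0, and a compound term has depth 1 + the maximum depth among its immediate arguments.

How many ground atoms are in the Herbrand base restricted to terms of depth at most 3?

First count ground terms of depth ≤ 3.
Let N_k count ground terms of depth at most k. Each non-constant term of depth ≤ k is some function symbol applied to depth-≤(k−1) arguments, giving N_k = 4 + N_{k-1}.
N_0 = 4
N_1 = 4 + 4 = 8
N_2 = 4 + 8 = 12
N_3 = 4 + 12 = 16
So |H| = 16.
Ground atoms are formed by filling each argument slot of a predicate with a term from H, so an r-ary predicate gives |H|^r atoms:
  p: 16;  r: 16
Total ground atoms: 16 + 16 = 32.

32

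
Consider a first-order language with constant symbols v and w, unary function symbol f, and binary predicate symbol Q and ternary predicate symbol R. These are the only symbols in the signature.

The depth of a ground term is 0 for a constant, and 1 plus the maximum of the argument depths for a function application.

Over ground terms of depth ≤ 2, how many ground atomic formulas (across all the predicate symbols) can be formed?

First count ground terms of depth ≤ 2.
Let N_k = |{terms of depth ≤ k}|. Then N_0 = 2 and N_k = 2 + N_{k-1} for k ≥ 1 (one summand per function symbol, arity giving the exponent).
N_0 = 2
N_1 = 2 + 2 = 4
N_2 = 2 + 4 = 6
So |H| = 6.
A ground atom is a predicate applied to a tuple of terms from H, so the count is the sum over predicates of |H|^arity:
  Q: 6^2 = 36;  R: 6^3 = 216
Total ground atoms: 36 + 216 = 252.

252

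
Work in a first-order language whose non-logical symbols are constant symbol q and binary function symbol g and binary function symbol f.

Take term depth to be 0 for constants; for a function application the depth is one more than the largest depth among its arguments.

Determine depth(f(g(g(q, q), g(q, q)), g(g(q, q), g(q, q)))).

3

depth(g(q, q)) = 1 + max(0, 0) = 1
depth(g(g(q, q), g(q, q))) = 1 + max(1, 1) = 2
depth(f(g(g(q, q), g(q, q)), g(g(q, q), g(q, q)))) = 1 + max(2, 2) = 3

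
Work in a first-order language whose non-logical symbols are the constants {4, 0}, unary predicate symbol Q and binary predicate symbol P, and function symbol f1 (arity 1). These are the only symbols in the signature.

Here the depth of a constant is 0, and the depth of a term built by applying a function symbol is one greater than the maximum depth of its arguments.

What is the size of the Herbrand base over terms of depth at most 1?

First count ground terms of depth ≤ 1.
Count level by level. With function symbols f1/1, the terms of depth ≤ k are the 2 constants together with each function applied to depth-≤(k−1) tuples, so N_k = 2 + N_{k-1}.
N_0 = 2
N_1 = 2 + 2 = 4
Explicitly: 4, 0, f1(4), f1(0).
So |H| = 4.
A ground atom is a predicate applied to a tuple of terms from H, so the count is the sum over predicates of |H|^arity:
  Q: 4;  P: 4^2 = 16
Total ground atoms: 4 + 16 = 20.

20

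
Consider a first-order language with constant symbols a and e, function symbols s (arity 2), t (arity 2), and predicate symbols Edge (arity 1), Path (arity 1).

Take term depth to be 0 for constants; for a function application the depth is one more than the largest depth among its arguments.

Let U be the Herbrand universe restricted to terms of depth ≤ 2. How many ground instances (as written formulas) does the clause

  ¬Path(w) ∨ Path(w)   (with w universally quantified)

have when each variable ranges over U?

202

Ground terms of depth ≤ 2:
  If N_k denotes the number of depth-≤k ground terms, the 2 constants give N_0 = 2, and each function symbol of arity r contributes N_{k-1}^r new terms at level k: N_k = 2 + N_{k-1}^2 + N_{k-1}^2.
  N_0 = 2
  N_1 = 2 + 2^2 + 2^2 = 10
  N_2 = 2 + 10^2 + 10^2 = 202
So there are 202 ground terms available for substitution.
The variable w ranges independently over the available ground terms, and distinct assignments produce distinct instances.
Number of ground instances = 202.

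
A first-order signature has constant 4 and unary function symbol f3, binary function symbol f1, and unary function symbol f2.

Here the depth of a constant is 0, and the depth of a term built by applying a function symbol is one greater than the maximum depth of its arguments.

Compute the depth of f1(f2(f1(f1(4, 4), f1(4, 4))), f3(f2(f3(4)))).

4

depth(f1(4, 4)) = 1 + max(0, 0) = 1
depth(f1(f1(4, 4), f1(4, 4))) = 1 + max(1, 1) = 2
depth(f2(f1(f1(4, 4), f1(4, 4)))) = 1 + depth(f1(f1(4, 4), f1(4, 4))) = 1 + 2 = 3
depth(f3(4)) = 1 + depth(4) = 1 + 0 = 1
depth(f2(f3(4))) = 1 + depth(f3(4)) = 1 + 1 = 2
depth(f3(f2(f3(4)))) = 1 + depth(f2(f3(4))) = 1 + 2 = 3
depth(f1(f2(f1(f1(4, 4), f1(4, 4))), f3(f2(f3(4))))) = 1 + max(3, 3) = 4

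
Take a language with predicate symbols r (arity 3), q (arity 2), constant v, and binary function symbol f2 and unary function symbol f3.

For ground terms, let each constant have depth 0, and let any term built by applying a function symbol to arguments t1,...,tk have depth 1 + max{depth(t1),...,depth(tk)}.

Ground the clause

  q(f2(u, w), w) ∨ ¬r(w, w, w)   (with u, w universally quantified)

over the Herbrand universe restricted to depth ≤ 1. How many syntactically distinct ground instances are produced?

9

Ground terms of depth ≤ 1:
  Let N_k count ground terms of depth at most k. Each non-constant term of depth ≤ k is some function symbol applied to depth-≤(k−1) arguments, giving N_k = 1 + N_{k-1}^2 + N_{k-1}.
  N_0 = 1
  N_1 = 1 + 1^2 + 1 = 3
So there are 3 ground terms available for substitution.
There are 2 variables to instantiate (u, w), each occurring in at least one literal, so different choices give different ground instances.
Number of ground instances = 3^2 = 9.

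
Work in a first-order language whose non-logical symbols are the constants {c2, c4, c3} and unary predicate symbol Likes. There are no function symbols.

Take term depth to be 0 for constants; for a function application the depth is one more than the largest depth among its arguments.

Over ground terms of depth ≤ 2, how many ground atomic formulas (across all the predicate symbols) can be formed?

3

First count ground terms of depth ≤ 2.
With no function symbols every ground term is a constant, so there are exactly 3 ground terms at every depth bound.
N_0 = 3
N_1 = 3
N_2 = 3
Explicitly: c2, c4, c3.
So |H| = 3.
Each predicate of arity r yields |H|^r ground atoms (one per choice of an r-tuple from H):
  Likes: 3
Total ground atoms: 3.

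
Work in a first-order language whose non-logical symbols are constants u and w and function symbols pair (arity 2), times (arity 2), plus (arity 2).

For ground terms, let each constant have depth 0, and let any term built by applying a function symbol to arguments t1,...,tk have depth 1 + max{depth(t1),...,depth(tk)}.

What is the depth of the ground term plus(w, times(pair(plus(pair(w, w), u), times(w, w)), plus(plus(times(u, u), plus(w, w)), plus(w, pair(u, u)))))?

depth(pair(w, w)) = 1 + max(0, 0) = 1
depth(plus(pair(w, w), u)) = 1 + max(1, 0) = 2
depth(times(w, w)) = 1 + max(0, 0) = 1
depth(pair(plus(pair(w, w), u), times(w, w))) = 1 + max(2, 1) = 3
depth(times(u, u)) = 1 + max(0, 0) = 1
depth(plus(w, w)) = 1 + max(0, 0) = 1
depth(plus(times(u, u), plus(w, w))) = 1 + max(1, 1) = 2
depth(pair(u, u)) = 1 + max(0, 0) = 1
depth(plus(w, pair(u, u))) = 1 + max(0, 1) = 2
depth(plus(plus(times(u, u), plus(w, w)), plus(w, pair(u, u)))) = 1 + max(2, 2) = 3
depth(times(pair(plus(pair(w, w), u), times(w, w)), plus(plus(times(u, u), plus(w, w)), plus(w, pair(u, u))))) = 1 + max(3, 3) = 4
depth(plus(w, times(pair(plus(pair(w, w), u), times(w, w)), plus(plus(times(u, u), plus(w, w)), plus(w, pair(u, u)))))) = 1 + max(0, 4) = 5

5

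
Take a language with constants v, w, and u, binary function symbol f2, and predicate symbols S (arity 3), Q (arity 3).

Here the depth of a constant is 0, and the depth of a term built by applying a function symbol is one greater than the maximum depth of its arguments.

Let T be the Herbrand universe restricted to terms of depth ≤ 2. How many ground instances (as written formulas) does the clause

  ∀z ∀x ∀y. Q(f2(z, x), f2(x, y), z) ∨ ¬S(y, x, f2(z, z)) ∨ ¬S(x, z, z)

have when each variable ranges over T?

Ground terms of depth ≤ 2:
  Let N_k count ground terms of depth at most k. Each non-constant term of depth ≤ k is some function symbol applied to depth-≤(k−1) arguments, giving N_k = 3 + N_{k-1}^2.
  N_0 = 3
  N_1 = 3 + 3^2 = 12
  N_2 = 3 + 12^2 = 147
So there are 147 ground terms available for substitution.
Each of z, x, y ranges independently over the available ground terms, and distinct assignments produce distinct instances.
Number of ground instances = 147^3 = 3176523.

3176523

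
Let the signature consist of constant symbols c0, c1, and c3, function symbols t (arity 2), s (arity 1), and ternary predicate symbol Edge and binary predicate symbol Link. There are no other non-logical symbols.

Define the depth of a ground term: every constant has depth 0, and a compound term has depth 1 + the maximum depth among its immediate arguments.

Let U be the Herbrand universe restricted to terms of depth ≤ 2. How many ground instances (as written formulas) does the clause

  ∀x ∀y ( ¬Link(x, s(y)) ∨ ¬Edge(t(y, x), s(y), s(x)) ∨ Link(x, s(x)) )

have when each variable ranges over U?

59049

Ground terms of depth ≤ 2:
  Count level by level. With function symbols t/2, s/1, the terms of depth ≤ k are the 3 constants together with each function applied to depth-≤(k−1) tuples, so N_k = 3 + N_{k-1}^2 + N_{k-1}.
  N_0 = 3
  N_1 = 3 + 3^2 + 3 = 15
  N_2 = 3 + 15^2 + 15 = 243
So there are 243 ground terms available for substitution.
There are 2 variables to instantiate (x, y), each occurring in at least one literal, so different choices give different ground instances.
Number of ground instances = 243^2 = 59049.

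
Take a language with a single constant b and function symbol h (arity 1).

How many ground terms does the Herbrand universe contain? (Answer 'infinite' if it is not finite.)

infinite

The signature has at least one function symbol (h, arity 1) and at least one constant (b).
Iterating h gives infinitely many distinct ground terms: b, h(b), h(h(b)), ...
So the Herbrand universe is infinite.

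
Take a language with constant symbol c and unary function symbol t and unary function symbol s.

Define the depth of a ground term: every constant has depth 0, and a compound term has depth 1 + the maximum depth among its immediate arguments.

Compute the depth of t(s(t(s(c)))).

depth(s(c)) = 1 + depth(c) = 1 + 0 = 1
depth(t(s(c))) = 1 + depth(s(c)) = 1 + 1 = 2
depth(s(t(s(c)))) = 1 + depth(t(s(c))) = 1 + 2 = 3
depth(t(s(t(s(c))))) = 1 + depth(s(t(s(c)))) = 1 + 3 = 4

4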